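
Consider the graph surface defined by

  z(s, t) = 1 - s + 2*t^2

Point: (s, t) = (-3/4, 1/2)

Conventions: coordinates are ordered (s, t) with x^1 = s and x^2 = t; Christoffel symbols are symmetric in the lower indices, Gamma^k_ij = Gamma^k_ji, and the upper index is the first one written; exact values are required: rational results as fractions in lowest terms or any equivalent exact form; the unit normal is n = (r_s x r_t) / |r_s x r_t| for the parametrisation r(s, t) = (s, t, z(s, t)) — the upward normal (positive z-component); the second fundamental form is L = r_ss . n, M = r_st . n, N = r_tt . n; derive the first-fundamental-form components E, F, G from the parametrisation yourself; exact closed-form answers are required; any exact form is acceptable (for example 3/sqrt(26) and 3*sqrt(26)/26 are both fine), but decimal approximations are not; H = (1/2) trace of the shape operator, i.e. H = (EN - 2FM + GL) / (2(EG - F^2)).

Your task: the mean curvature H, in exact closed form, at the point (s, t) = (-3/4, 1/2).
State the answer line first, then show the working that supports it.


Answer: H = sqrt(6)/9

z_s = -1, z_t = 2, z_ss = 0, z_st = 0, z_tt = 4
E = 2, F = -2, G = 5; answer radicand W^2 = 6
unnormalised second-form numerators: l = 0, m = 0, n = 4; L = l/sqrt(6), and similarly M = m/sqrt(W^2), N = n/sqrt(W^2)
H = (E*n - 2*F*m + G*l) / (2*(EG - F^2)*sqrt(W^2)); E*n - 2*F*m + G*l = 8, EG - F^2 = 6, so H = (2/3)/sqrt(6)


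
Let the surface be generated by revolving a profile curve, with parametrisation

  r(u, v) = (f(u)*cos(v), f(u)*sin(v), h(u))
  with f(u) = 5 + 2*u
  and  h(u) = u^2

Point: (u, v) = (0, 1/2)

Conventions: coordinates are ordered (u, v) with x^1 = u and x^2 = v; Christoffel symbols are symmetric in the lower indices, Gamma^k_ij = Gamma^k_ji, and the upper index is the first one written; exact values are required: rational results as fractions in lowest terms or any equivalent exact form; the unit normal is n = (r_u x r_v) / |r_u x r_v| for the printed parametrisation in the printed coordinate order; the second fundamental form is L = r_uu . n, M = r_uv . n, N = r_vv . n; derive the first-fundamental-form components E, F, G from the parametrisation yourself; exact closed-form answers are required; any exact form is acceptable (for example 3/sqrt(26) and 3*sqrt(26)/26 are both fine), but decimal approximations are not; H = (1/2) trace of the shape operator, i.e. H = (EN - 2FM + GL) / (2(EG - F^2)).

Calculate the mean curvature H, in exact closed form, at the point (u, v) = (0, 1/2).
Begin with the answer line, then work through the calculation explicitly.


Answer: H = 1/4

f = 5, f' = 2, f'' = 0, h' = 0, h'' = 2
E = 4, F = 0, G = 25; answer radicand W^2 = 4
unnormalised second-form numerators: l = 4, m = 0, n = 0; L = l/sqrt(4), and similarly M = m/sqrt(W^2), N = n/sqrt(W^2)
H = (E*n - 2*F*m + G*l) / (2*(EG - F^2)*sqrt(W^2)); E*n - 2*F*m + G*l = 100, EG - F^2 = 100, so H = (1/2)/sqrt(4)


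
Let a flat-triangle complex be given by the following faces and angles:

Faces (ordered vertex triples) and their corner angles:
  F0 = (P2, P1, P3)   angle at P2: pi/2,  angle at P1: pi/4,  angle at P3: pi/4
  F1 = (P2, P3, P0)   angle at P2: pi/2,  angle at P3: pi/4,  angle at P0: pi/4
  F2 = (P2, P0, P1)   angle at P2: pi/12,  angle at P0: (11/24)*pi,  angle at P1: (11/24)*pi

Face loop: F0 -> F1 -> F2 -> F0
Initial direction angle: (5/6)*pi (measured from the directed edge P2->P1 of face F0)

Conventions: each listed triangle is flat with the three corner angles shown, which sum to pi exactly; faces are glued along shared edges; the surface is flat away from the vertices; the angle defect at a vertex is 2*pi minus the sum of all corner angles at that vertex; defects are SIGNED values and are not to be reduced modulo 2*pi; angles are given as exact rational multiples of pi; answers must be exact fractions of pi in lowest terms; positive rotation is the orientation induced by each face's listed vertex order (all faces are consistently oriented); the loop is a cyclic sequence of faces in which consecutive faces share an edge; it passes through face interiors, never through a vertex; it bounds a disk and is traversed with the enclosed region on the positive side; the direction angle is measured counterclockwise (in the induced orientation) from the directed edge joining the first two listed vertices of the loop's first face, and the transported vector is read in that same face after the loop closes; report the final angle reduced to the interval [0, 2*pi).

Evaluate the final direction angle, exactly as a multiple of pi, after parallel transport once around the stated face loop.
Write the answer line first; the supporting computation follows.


Answer: final direction angle = (7/4)*pi

enclosed vertex P2: corner angles sum to (13/12)*pi, defect = 2*pi - (13/12)*pi = (11/12)*pi
adding the enclosed defects to the starting angle (mod 2*pi, induced orientation) gives the holonomy
final angle = (5/6)*pi + (11/12)*pi = (7/4)*pi (mod 2*pi)


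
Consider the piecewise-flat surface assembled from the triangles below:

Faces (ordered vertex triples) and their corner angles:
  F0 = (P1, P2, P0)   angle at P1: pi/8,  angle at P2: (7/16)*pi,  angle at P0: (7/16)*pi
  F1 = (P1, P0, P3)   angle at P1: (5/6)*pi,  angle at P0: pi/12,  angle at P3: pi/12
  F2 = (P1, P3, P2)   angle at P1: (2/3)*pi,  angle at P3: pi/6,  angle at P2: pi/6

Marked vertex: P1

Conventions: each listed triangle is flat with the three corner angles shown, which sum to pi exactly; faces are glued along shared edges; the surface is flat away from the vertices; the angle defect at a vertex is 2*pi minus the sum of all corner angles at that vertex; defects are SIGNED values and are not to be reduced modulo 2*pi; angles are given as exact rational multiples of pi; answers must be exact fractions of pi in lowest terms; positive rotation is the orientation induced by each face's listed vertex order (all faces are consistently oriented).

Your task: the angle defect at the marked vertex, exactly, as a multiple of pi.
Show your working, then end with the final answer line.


Sum of corner angles at P1: (13/8)*pi
defect = 2*pi - (13/8)*pi

Answer: defect(P1) = (3/8)*pi


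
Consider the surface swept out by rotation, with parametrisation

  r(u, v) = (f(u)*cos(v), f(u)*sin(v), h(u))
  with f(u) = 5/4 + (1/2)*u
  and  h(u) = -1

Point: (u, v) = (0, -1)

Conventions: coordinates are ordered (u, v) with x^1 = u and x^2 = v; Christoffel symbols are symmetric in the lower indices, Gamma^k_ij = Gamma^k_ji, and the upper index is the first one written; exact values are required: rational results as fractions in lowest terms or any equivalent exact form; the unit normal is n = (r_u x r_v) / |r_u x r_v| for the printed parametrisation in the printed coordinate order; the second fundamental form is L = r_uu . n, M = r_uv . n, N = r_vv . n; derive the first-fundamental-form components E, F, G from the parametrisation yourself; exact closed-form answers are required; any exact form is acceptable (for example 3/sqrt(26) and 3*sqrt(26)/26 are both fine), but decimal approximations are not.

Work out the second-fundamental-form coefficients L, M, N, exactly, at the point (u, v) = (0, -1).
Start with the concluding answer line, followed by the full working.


Answer: L = 0, M = 0, N = 0

f = 5/4, f' = 1/2, f'' = 0, h' = 0, h'' = 0
E = 1/4, F = 0, G = 25/16; answer radicand W^2 = 1/4
unnormalised second-form numerators: l = 0, m = 0, n = 0; L = l/sqrt(1/4), and similarly M = m/sqrt(W^2), N = n/sqrt(W^2)


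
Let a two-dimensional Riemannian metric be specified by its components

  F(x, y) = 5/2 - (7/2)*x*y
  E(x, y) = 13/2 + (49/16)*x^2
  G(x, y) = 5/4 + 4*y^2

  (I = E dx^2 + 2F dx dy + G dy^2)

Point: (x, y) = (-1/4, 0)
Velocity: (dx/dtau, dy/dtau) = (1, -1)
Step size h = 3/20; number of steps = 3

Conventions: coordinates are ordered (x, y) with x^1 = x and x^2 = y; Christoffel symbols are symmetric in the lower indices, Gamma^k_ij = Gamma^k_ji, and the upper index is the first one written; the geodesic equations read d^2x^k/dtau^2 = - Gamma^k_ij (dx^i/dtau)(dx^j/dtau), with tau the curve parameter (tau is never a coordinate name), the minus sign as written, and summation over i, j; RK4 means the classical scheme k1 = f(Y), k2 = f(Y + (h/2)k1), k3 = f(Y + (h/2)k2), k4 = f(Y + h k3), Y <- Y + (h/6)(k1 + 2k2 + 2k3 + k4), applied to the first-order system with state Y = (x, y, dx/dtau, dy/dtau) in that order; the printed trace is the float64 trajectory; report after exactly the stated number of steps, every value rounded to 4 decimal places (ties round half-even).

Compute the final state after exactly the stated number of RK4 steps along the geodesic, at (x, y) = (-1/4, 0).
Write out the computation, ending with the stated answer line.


f(Y) = (dx/dtau, dy/dtau, -Gamma^x_ij Y'^i Y'^j, -Gamma^y_ij Y'^i Y'^j) with the Gammas evaluated at the stage position; h = 0.150000; intermediate values shown to 6 dp
step 0: x = -0.2500, y = 0.0000, dx/dtau = 1.0000, dy/dtau = -1.0000
step 1:
  k1: at (x, y) = (-0.250000, 0.000000), (dx/dtau, dy/dtau) = (1.000000, -1.000000); Gamma_xxx = -0.452656, Gamma_xxy = 0.000000, Gamma_xyy = 0.517321, Gamma_yxx = 0.905312, Gamma_yxy = 0.000000, Gamma_yyy = -1.034642; k1 = (1.000000, -1.000000, -0.064665, 0.129330)
  k2: at (x, y) = (-0.175000, -0.075000), (dx/dtau, dy/dtau) = (0.995150, -0.990300); Gamma_xxx = -0.559998, Gamma_xxy = 0.000000, Gamma_xyy = 0.639997, Gamma_yxx = 1.286263, Gamma_yxy = 0.000000, Gamma_yyy = -1.470015; k2 = (0.995150, -0.990300, -0.073063, 0.167819)
  k3: at (x, y) = (-0.175364, -0.074273), (dx/dtau, dy/dtau) = (0.994520, -0.987414); Gamma_xxx = -0.558863, Gamma_xxy = 0.000000, Gamma_xyy = 0.638701, Gamma_yxx = 1.282666, Gamma_yxy = 0.000000, Gamma_yyy = -1.465904; k3 = (0.994520, -0.987414, -0.069969, 0.160588)
  k4: at (x, y) = (-0.100822, -0.148112), (dx/dtau, dy/dtau) = (0.989505, -0.975912); Gamma_xxx = -0.612593, Gamma_xxy = 0.000000, Gamma_xyy = 0.700106, Gamma_yxx = 1.508398, Gamma_yxy = 0.000000, Gamma_yyy = -1.723883; k4 = (0.989505, -0.975912, -0.066982, 0.164931)
  Y <- Y + (h/6)(k1 + 2k2 + 2k3 + k4): x = -0.1008, y = -0.1483, dx/dtau = 0.9896, dy/dtau = -0.9762
step 2:
  k1: at (x, y) = (-0.100779, -0.148283), (dx/dtau, dy/dtau) = (0.989557, -0.976223); Gamma_xxx = -0.612749, Gamma_xxy = 0.000000, Gamma_xyy = 0.700285, Gamma_yxx = 1.508886, Gamma_yxy = 0.000000, Gamma_yyy = -1.724441; k1 = (0.989557, -0.976223, -0.067361, 0.165876)
  k2: at (x, y) = (-0.026562, -0.221500), (dx/dtau, dy/dtau) = (0.984505, -0.963782); Gamma_xxx = -0.626423, Gamma_xxy = 0.000000, Gamma_xyy = 0.715912, Gamma_yxx = 1.609963, Gamma_yxy = 0.000000, Gamma_yyy = -1.839958; k2 = (0.984505, -0.963782, -0.057833, 0.148636)
  k3: at (x, y) = (-0.026941, -0.220567), (dx/dtau, dy/dtau) = (0.985220, -0.965075); Gamma_xxx = -0.626211, Gamma_xxy = 0.000000, Gamma_xyy = 0.715669, Gamma_yxx = 1.609088, Gamma_yxy = 0.000000, Gamma_yyy = -1.838958; k3 = (0.985220, -0.965075, -0.058717, 0.150877)
  k4: at (x, y) = (0.047004, -0.293045), (dx/dtau, dy/dtau) = (0.980750, -0.953592); Gamma_xxx = -0.615253, Gamma_xxy = 0.000000, Gamma_xyy = 0.703146, Gamma_yxx = 1.627517, Gamma_yxy = 0.000000, Gamma_yyy = -1.860019; k4 = (0.980750, -0.953592, -0.047603, 0.125925)
  Y <- Y + (h/6)(k1 + 2k2 + 2k3 + k4): x = 0.0470, y = -0.2930, dx/dtau = 0.9809, dy/dtau = -0.9540
step 3:
  k1: at (x, y) = (0.046965, -0.292972), (dx/dtau, dy/dtau) = (0.980856, -0.953952); Gamma_xxx = -0.615264, Gamma_xxy = 0.000000, Gamma_xyy = 0.703159, Gamma_yxx = 1.627529, Gamma_yxy = 0.000000, Gamma_yyy = -1.860033; k1 = (0.980856, -0.953952, -0.047961, 0.126868)
  k2: at (x, y) = (0.120529, -0.364518), (dx/dtau, dy/dtau) = (0.977259, -0.944437); Gamma_xxx = -0.590958, Gamma_xxy = 0.000000, Gamma_xyy = 0.675380, Gamma_yxx = 1.596459, Gamma_yxy = 0.000000, Gamma_yyy = -1.824524; k2 = (0.977259, -0.944437, -0.038029, 0.102733)
  k3: at (x, y) = (0.120259, -0.363805), (dx/dtau, dy/dtau) = (0.978003, -0.946247); Gamma_xxx = -0.591179, Gamma_xxy = 0.000000, Gamma_xyy = 0.675633, Gamma_yxx = 1.597035, Gamma_yxy = 0.000000, Gamma_yyy = -1.825183; k3 = (0.978003, -0.946247, -0.039494, 0.106691)
  k4: at (x, y) = (0.193666, -0.434909), (dx/dtau, dy/dtau) = (0.974932, -0.937949); Gamma_xxx = -0.560940, Gamma_xxy = 0.000000, Gamma_xyy = 0.641074, Gamma_yxx = 1.539878, Gamma_yxy = 0.000000, Gamma_yyy = -1.759860; k4 = (0.974932, -0.937949, -0.030815, 0.084593)
  Y <- Y + (h/6)(k1 + 2k2 + 2k3 + k4): x = 0.1936, y = -0.4348, dx/dtau = 0.9750, dy/dtau = -0.9382

Answer: x = 0.1936, y = -0.4348, dx/dtau = 0.9750, dy/dtau = -0.9382


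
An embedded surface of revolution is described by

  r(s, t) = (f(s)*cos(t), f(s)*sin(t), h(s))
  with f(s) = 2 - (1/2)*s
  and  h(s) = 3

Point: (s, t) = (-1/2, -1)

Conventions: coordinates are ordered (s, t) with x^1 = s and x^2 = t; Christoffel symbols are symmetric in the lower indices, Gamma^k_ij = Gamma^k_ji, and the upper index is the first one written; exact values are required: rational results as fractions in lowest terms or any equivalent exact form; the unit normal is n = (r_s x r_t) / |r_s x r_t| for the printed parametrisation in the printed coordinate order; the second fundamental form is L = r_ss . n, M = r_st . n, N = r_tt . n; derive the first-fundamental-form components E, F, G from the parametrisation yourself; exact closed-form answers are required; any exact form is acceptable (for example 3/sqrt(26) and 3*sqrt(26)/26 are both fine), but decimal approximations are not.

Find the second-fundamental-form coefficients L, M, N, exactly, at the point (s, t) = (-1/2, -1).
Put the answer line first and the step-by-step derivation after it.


Answer: L = 0, M = 0, N = 0

f = 9/4, f' = -1/2, f'' = 0, h' = 0, h'' = 0
E = 1/4, F = 0, G = 81/16; answer radicand W^2 = 1/4
unnormalised second-form numerators: l = 0, m = 0, n = 0; L = l/sqrt(1/4), and similarly M = m/sqrt(W^2), N = n/sqrt(W^2)


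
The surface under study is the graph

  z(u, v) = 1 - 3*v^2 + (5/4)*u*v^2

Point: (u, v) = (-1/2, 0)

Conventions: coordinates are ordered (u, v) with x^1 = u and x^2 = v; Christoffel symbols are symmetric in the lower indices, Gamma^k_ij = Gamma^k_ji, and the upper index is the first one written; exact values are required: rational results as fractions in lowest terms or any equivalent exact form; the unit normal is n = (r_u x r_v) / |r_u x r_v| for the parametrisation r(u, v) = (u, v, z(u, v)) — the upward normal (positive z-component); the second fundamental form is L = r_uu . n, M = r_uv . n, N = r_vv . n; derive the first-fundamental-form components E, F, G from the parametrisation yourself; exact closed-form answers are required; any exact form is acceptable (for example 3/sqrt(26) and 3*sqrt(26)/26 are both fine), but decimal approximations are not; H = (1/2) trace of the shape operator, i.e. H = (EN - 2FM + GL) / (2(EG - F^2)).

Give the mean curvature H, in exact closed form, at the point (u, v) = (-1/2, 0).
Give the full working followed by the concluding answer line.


z_u = 0, z_v = 0, z_uu = 0, z_uv = 0, z_vv = -29/4
E = 1, F = 0, G = 1; answer radicand W^2 = 1
unnormalised second-form numerators: l = 0, m = 0, n = -29/4; L = l/sqrt(1), and similarly M = m/sqrt(W^2), N = n/sqrt(W^2)
H = (E*n - 2*F*m + G*l) / (2*(EG - F^2)*sqrt(W^2)); E*n - 2*F*m + G*l = -29/4, EG - F^2 = 1, so H = (-29/8)/sqrt(1)

Answer: H = -29/8


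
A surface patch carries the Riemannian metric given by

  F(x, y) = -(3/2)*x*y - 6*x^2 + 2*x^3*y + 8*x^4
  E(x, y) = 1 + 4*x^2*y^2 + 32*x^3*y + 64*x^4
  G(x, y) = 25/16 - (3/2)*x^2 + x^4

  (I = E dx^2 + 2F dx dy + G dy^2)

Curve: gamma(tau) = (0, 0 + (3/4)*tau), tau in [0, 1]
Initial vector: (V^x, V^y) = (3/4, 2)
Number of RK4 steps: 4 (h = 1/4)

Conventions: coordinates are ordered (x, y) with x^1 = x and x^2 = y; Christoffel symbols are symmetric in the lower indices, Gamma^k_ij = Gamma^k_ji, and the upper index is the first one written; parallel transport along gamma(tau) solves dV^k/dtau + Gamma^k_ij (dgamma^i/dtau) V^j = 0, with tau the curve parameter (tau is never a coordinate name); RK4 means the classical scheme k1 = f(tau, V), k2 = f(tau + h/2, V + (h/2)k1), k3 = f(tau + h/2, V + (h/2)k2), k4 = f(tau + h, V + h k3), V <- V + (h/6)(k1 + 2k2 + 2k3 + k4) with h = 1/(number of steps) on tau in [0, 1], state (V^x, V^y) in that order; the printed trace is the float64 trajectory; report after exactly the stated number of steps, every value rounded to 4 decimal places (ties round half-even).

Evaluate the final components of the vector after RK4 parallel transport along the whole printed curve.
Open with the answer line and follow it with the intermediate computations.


Answer: V^x = 0.7500, V^y = 2.0000

gamma'(tau) = (0, 3/4); f(tau, V)^k = -Gamma^k_ij(gamma(tau)) gamma'^i(tau) V^j; h = 1/4; intermediate values shown to 6 dp
curve data and Christoffel symbols at the stage parameters:
  tau = 0.000000: gamma = (0.000000, 0.000000), gamma' = (0.000000, 0.750000); Gamma_xxx = 0.000000, Gamma_xxy = 0.000000, Gamma_xyy = 0.000000, Gamma_yxx = 0.000000, Gamma_yxy = 0.000000, Gamma_yyy = 0.000000
  tau = 0.125000: gamma = (0.000000, 0.093750), gamma' = (0.000000, 0.750000); Gamma_xxx = 0.000000, Gamma_xxy = 0.000000, Gamma_xyy = 0.000000, Gamma_yxx = -0.090000, Gamma_yxy = 0.000000, Gamma_yyy = 0.000000
  tau = 0.250000: gamma = (0.000000, 0.187500), gamma' = (0.000000, 0.750000); Gamma_xxx = 0.000000, Gamma_xxy = 0.000000, Gamma_xyy = 0.000000, Gamma_yxx = -0.180000, Gamma_yxy = 0.000000, Gamma_yyy = 0.000000
  tau = 0.375000: gamma = (0.000000, 0.281250), gamma' = (0.000000, 0.750000); Gamma_xxx = 0.000000, Gamma_xxy = 0.000000, Gamma_xyy = 0.000000, Gamma_yxx = -0.270000, Gamma_yxy = 0.000000, Gamma_yyy = 0.000000
  tau = 0.500000: gamma = (0.000000, 0.375000), gamma' = (0.000000, 0.750000); Gamma_xxx = 0.000000, Gamma_xxy = 0.000000, Gamma_xyy = 0.000000, Gamma_yxx = -0.360000, Gamma_yxy = 0.000000, Gamma_yyy = 0.000000
  tau = 0.625000: gamma = (0.000000, 0.468750), gamma' = (0.000000, 0.750000); Gamma_xxx = 0.000000, Gamma_xxy = 0.000000, Gamma_xyy = 0.000000, Gamma_yxx = -0.450000, Gamma_yxy = 0.000000, Gamma_yyy = 0.000000
  tau = 0.750000: gamma = (0.000000, 0.562500), gamma' = (0.000000, 0.750000); Gamma_xxx = 0.000000, Gamma_xxy = 0.000000, Gamma_xyy = 0.000000, Gamma_yxx = -0.540000, Gamma_yxy = 0.000000, Gamma_yyy = 0.000000
  tau = 0.875000: gamma = (0.000000, 0.656250), gamma' = (0.000000, 0.750000); Gamma_xxx = 0.000000, Gamma_xxy = 0.000000, Gamma_xyy = 0.000000, Gamma_yxx = -0.630000, Gamma_yxy = 0.000000, Gamma_yyy = 0.000000
  tau = 1.000000: gamma = (0.000000, 0.750000), gamma' = (0.000000, 0.750000); Gamma_xxx = 0.000000, Gamma_xxy = 0.000000, Gamma_xyy = 0.000000, Gamma_yxx = -0.720000, Gamma_yxy = 0.000000, Gamma_yyy = 0.000000
step 0: V^x = 0.7500, V^y = 2.0000
step 1: k1 = (0.000000, 0.000000), k2 = (0.000000, 0.000000), k3 = (0.000000, 0.000000), k4 = (0.000000, 0.000000); V <- V + (h/6)(k1 + 2k2 + 2k3 + k4): V^x = 0.7500, V^y = 2.0000
step 2: k1 = (0.000000, 0.000000), k2 = (0.000000, 0.000000), k3 = (0.000000, 0.000000), k4 = (0.000000, 0.000000); V <- V + (h/6)(k1 + 2k2 + 2k3 + k4): V^x = 0.7500, V^y = 2.0000
step 3: k1 = (0.000000, 0.000000), k2 = (0.000000, 0.000000), k3 = (0.000000, 0.000000), k4 = (0.000000, 0.000000); V <- V + (h/6)(k1 + 2k2 + 2k3 + k4): V^x = 0.7500, V^y = 2.0000
step 4: k1 = (0.000000, 0.000000), k2 = (0.000000, 0.000000), k3 = (0.000000, 0.000000), k4 = (0.000000, 0.000000); V <- V + (h/6)(k1 + 2k2 + 2k3 + k4): V^x = 0.7500, V^y = 2.0000


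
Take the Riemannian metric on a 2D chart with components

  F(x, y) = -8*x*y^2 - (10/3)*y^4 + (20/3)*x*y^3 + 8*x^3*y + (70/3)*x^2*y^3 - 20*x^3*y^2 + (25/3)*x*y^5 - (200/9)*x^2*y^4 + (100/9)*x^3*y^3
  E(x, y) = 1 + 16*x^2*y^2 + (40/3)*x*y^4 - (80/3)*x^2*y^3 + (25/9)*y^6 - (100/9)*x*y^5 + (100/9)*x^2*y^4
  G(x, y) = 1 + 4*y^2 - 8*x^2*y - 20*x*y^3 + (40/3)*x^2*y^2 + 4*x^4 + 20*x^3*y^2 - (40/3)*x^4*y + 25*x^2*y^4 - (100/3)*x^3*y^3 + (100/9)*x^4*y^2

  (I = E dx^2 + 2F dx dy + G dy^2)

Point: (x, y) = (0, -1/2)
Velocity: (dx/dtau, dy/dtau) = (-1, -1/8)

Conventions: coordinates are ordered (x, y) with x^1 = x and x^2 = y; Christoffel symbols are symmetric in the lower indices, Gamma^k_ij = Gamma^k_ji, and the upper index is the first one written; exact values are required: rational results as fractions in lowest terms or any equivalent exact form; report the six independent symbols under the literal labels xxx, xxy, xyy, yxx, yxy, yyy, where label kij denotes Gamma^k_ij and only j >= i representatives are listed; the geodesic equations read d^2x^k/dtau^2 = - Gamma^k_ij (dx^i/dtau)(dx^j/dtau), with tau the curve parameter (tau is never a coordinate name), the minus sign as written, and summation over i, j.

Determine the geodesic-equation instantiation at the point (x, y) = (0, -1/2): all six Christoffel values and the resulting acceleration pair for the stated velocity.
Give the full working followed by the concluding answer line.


E = 601/576, F = -5/24, G = 2 at the point
E_x = 85/72, E_y = -25/48, F_x = -99/32, F_y = 5/3, G_x = 5/2, G_y = -4
EG - F^2 = 1177/576;  g^inv = (576/1177) * [[2, 5/24], [5/24, 601/576]]
first-kind symbols [ij,l] = (1/2)(d_i g_jl + d_j g_il - d_l g_ij): [xx,x] = E_x/2 = 85/144, [xx,y] = F_x - E_y/2 = -17/6, [xy,x] = E_y/2 = -25/96, [xy,y] = G_x/2 = 5/4, [yy,x] = F_y - G_x/2 = 5/12, [yy,y] = G_y/2 = -2
Gamma^x_ij = (G*[ij,x] - F*[ij,y])/(EG - F^2), Gamma^y_ij = (E*[ij,y] - F*[ij,x])/(EG - F^2)
Gamma_xxx = 340/1177, Gamma_xxy = -150/1177, Gamma_xyy = 240/1177, Gamma_yxx = -1632/1177, Gamma_yxy = 720/1177, Gamma_yyy = -1152/1177
d^2x/dtau^2 = -(Gamma_xxx*(-1)^2 + 2*Gamma_xxy*(-1)*(-1/8) + Gamma_xyy*(-1/8)^2) = -1225/4708
d^2y/dtau^2 = -(Gamma_yxx*(-1)^2 + 2*Gamma_yxy*(-1)*(-1/8) + Gamma_yyy*(-1/8)^2) = 1470/1177

Answer: Gamma_xxx = 340/1177, Gamma_xxy = -150/1177, Gamma_xyy = 240/1177, Gamma_yxx = -1632/1177, Gamma_yxy = 720/1177, Gamma_yyy = -1152/1177; accelerations (d^2x/dtau^2, d^2y/dtau^2) = (-1225/4708, 1470/1177)


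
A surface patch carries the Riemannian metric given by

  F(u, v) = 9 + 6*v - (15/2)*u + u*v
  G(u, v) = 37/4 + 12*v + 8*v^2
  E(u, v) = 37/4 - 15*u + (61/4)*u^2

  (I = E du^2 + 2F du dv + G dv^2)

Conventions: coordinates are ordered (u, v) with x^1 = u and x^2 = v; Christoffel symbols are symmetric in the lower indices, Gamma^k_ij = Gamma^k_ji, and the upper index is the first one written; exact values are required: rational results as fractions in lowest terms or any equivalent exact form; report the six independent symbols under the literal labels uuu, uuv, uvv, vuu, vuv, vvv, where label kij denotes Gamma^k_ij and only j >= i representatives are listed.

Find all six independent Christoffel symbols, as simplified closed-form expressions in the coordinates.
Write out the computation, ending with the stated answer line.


E = 37/4 - 15*u + (61/4)*u^2; F = 9 + 6*v - (15/2)*u + u*v; G = 37/4 + 12*v + 8*v^2
Gamma^k_ij = (1/2) g^{kl} (d_i g_jl + d_j g_il - d_l g_ij), with g^inv = (1/(EG-F^2)) [[G, -F], [-F, E]]
first partials: E_u = -15 + (61/2)*u, E_v = 0, F_u = -15/2 + v, F_v = 6 + u, G_u = 0, G_v = 12 + 16*v
D = EG - F^2 = 73/16 + 3*v - (15/4)*u + 38*v^2 - 108*u*v + (1357/16)*u^2 - 132*u*v^2 + 198*u^2*v + 121*u^2*v^2
expanded: Gamma^u_uu = (G E_u - 2F F_u + F E_v)/(2D), Gamma^u_uv = (G E_v - F G_u)/(2D), Gamma^u_vv = (2G F_v - G G_u - F G_v)/(2D), Gamma^v_uu = (2E F_u - E E_v - F E_u)/(2D), Gamma^v_uv = (E G_u - F E_v)/(2D), Gamma^v_vv = (E G_v - 2F F_v + F G_u)/(2D); substitute and cancel common factors

Answer: Gamma_uuu = (1936*u*v^2 + 3168*u*v + 1357*u - 1056*v^2 - 864*v - 30)/(1936*u^2*v^2 + 3168*u^2*v + 1357*u^2 - 2112*u*v^2 - 1728*u*v - 60*u + 608*v^2 + 48*v + 73), Gamma_uuv = 0, Gamma_uvv = (1056*u*v + 868*u - 576*v + 24)/(1936*u^2*v^2 + 3168*u^2*v + 1357*u^2 - 2112*u*v^2 - 1728*u*v - 60*u + 608*v^2 + 48*v + 73), Gamma_vuu = (-1584*u*v - 1296*u + 868*v - 30)/(1936*u^2*v^2 + 3168*u^2*v + 1357*u^2 - 2112*u*v^2 - 1728*u*v - 60*u + 608*v^2 + 48*v + 73), Gamma_vuv = 0, Gamma_vvv = (1936*u^2*v + 1584*u^2 - 2112*u*v - 864*u + 608*v + 24)/(1936*u^2*v^2 + 3168*u^2*v + 1357*u^2 - 2112*u*v^2 - 1728*u*v - 60*u + 608*v^2 + 48*v + 73)


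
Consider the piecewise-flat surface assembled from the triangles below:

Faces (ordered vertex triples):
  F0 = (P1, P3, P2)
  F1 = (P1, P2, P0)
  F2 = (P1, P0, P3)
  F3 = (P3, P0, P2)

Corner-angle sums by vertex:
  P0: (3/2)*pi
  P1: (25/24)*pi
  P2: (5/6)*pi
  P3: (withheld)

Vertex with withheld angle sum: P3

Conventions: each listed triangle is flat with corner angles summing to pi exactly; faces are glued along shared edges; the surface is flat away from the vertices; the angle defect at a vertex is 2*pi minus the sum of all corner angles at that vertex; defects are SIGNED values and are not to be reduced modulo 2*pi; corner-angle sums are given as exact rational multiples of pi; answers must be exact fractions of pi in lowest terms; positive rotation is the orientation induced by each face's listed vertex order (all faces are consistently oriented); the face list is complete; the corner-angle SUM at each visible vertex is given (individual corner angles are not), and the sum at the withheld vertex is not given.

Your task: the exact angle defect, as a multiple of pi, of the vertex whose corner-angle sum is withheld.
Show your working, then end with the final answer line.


V = 4, E = 6, F = 4; chi = V - E + F = 2
Gauss-Bonnet: total defect = 2*pi*chi = 4*pi; visible defects sum to (21/8)*pi

Answer: defect(P3) = (11/8)*pi


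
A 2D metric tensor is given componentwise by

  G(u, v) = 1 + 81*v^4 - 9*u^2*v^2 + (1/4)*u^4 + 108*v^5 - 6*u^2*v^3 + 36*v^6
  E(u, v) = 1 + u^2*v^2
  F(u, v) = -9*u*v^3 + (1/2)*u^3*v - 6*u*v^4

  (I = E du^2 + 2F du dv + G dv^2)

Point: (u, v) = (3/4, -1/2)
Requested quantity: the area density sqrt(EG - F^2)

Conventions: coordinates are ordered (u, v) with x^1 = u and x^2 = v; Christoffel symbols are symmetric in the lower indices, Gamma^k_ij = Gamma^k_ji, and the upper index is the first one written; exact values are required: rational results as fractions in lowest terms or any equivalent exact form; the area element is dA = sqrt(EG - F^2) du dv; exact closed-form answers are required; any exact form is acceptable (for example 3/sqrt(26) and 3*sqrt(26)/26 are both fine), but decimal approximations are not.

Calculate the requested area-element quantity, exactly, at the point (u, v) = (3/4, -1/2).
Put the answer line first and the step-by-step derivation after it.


Answer: sqrt(EG - F^2) = sqrt(2689)/32

E = 73/64, F = 117/256, G = 2545/1024; EG - F^2 = 2689/1024


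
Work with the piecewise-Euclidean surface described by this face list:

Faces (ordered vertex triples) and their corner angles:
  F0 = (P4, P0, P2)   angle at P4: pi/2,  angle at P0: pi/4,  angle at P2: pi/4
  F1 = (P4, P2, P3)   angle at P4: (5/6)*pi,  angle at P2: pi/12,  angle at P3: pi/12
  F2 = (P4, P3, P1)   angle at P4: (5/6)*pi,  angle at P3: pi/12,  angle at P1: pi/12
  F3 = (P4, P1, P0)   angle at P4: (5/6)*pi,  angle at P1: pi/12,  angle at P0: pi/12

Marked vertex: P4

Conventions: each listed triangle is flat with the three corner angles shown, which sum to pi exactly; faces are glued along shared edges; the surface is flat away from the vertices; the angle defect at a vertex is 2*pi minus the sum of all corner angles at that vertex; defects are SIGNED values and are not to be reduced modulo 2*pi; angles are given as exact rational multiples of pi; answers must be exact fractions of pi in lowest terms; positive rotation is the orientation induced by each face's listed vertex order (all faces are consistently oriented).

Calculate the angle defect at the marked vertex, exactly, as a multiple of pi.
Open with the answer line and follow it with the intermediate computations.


Answer: defect(P4) = -pi

Sum of corner angles at P4: 3*pi
defect = 2*pi - 3*pi


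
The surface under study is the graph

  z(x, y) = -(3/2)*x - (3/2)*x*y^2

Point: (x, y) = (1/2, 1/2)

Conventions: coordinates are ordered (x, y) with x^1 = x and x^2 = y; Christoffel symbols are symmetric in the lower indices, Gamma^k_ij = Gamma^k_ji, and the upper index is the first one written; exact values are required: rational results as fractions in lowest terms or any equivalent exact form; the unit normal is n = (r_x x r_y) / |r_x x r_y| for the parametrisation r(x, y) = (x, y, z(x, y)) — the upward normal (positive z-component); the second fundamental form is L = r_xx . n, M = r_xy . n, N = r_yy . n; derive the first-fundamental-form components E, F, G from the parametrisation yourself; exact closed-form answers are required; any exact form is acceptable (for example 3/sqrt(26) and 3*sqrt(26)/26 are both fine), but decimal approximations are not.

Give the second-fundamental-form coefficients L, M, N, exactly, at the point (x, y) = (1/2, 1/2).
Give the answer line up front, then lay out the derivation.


Answer: L = 0, M = -12*sqrt(13)/65, N = -12*sqrt(13)/65

z_x = -15/8, z_y = -3/4, z_xx = 0, z_xy = -3/2, z_yy = -3/2
E = 289/64, F = 45/32, G = 25/16; answer radicand W^2 = 325/64
unnormalised second-form numerators: l = 0, m = -3/2, n = -3/2; L = l/sqrt(325/64), and similarly M = m/sqrt(W^2), N = n/sqrt(W^2)


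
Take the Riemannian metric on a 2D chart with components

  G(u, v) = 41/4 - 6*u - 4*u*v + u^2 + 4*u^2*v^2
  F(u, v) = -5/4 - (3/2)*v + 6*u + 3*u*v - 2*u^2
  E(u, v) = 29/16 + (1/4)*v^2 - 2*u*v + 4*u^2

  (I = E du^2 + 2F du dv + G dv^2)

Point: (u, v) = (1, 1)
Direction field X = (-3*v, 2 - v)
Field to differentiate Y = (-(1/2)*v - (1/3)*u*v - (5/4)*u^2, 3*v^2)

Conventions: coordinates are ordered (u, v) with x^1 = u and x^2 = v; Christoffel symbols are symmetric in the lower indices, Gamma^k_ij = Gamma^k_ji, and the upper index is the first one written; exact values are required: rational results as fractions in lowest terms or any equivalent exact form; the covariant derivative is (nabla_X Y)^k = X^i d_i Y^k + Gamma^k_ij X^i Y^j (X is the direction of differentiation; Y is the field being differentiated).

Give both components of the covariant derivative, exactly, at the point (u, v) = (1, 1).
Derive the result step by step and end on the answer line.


E = 65/16, F = 17/4, G = 21/4 at the point
E_u = 6, E_v = -3/2, F_u = 5, F_v = 3/2, G_u = 0, G_v = 4
EG - F^2 = 209/64;  g^inv = (64/209) * [[21/4, -17/4], [-17/4, 65/16]]
first-kind symbols [ij,l] = (1/2)(d_i g_jl + d_j g_il - d_l g_ij): [uu,u] = E_u/2 = 3, [uu,v] = F_u - E_v/2 = 23/4, [uv,u] = E_v/2 = -3/4, [uv,v] = G_u/2 = 0, [vv,u] = F_v - G_u/2 = 3/2, [vv,v] = G_v/2 = 2
Gamma^u_ij = (G*[ij,u] - F*[ij,v])/(EG - F^2), Gamma^v_ij = (E*[ij,v] - F*[ij,u])/(EG - F^2)
Gamma_uuu = -556/209, Gamma_uuv = -252/209, Gamma_uvv = -40/209, Gamma_vuu = 679/209, Gamma_vuv = 204/209, Gamma_vvv = 112/209
X = (-3, 1), Y = (-25/12, 3) at the point

Answer: (nabla_X Y)^u = 2401/627, (nabla_X Y)^v = 14291/836


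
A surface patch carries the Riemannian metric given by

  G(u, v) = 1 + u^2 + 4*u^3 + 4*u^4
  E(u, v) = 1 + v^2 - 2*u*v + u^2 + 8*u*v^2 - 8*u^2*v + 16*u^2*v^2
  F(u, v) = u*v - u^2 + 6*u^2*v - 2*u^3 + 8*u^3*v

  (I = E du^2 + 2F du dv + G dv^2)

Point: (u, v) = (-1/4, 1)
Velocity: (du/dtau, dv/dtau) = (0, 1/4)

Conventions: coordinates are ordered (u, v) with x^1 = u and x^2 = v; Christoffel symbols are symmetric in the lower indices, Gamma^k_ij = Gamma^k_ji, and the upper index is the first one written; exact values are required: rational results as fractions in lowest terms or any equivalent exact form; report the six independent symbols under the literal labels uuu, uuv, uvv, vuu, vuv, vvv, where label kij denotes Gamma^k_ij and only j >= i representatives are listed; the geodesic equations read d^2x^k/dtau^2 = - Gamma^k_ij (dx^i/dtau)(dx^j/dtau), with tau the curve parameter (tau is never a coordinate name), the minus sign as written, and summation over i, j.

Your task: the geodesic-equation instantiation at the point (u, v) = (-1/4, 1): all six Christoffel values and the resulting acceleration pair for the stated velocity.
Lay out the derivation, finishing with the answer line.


E = 17/16, F = -1/32, G = 65/64 at the point
E_u = 3/2, E_v = 0, F_u = -3/8, F_v = 0, G_u = 0, G_v = 0
EG - F^2 = 69/64;  g^inv = (64/69) * [[65/64, 1/32], [1/32, 17/16]]
first-kind symbols [ij,l] = (1/2)(d_i g_jl + d_j g_il - d_l g_ij): [uu,u] = E_u/2 = 3/4, [uu,v] = F_u - E_v/2 = -3/8, [uv,u] = E_v/2 = 0, [uv,v] = G_u/2 = 0, [vv,u] = F_v - G_u/2 = 0, [vv,v] = G_v/2 = 0
Gamma^u_ij = (G*[ij,u] - F*[ij,v])/(EG - F^2), Gamma^v_ij = (E*[ij,v] - F*[ij,u])/(EG - F^2)
Gamma_uuu = 16/23, Gamma_uuv = 0, Gamma_uvv = 0, Gamma_vuu = -8/23, Gamma_vuv = 0, Gamma_vvv = 0
d^2u/dtau^2 = -(Gamma_uuu*(0)^2 + 2*Gamma_uuv*(0)*(1/4) + Gamma_uvv*(1/4)^2) = 0
d^2v/dtau^2 = -(Gamma_vuu*(0)^2 + 2*Gamma_vuv*(0)*(1/4) + Gamma_vvv*(1/4)^2) = 0

Answer: Gamma_uuu = 16/23, Gamma_uuv = 0, Gamma_uvv = 0, Gamma_vuu = -8/23, Gamma_vuv = 0, Gamma_vvv = 0; accelerations (d^2u/dtau^2, d^2v/dtau^2) = (0, 0)


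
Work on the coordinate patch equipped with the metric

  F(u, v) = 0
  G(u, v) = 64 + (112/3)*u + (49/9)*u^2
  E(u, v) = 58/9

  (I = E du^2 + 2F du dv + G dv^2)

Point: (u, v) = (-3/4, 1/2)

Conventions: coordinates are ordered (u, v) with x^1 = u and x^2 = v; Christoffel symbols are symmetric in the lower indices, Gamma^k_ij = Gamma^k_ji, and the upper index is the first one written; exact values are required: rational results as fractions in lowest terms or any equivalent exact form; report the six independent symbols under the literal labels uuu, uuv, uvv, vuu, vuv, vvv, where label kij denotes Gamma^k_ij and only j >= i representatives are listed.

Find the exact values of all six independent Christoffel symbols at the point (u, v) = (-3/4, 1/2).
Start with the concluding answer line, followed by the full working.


Answer: Gamma_uuu = 0, Gamma_uuv = 0, Gamma_uvv = -525/232, Gamma_vuu = 0, Gamma_vuv = 28/75, Gamma_vvv = 0

E = 58/9, F = 0, G = 625/16 at the point
E_u = 0, E_v = 0, F_u = 0, F_v = 0, G_u = 175/6, G_v = 0
EG - F^2 = 18125/72;  g^inv = (72/18125) * [[625/16, 0], [0, 58/9]]
first-kind symbols [ij,l] = (1/2)(d_i g_jl + d_j g_il - d_l g_ij): [uu,u] = E_u/2 = 0, [uu,v] = F_u - E_v/2 = 0, [uv,u] = E_v/2 = 0, [uv,v] = G_u/2 = 175/12, [vv,u] = F_v - G_u/2 = -175/12, [vv,v] = G_v/2 = 0
Gamma^u_ij = (G*[ij,u] - F*[ij,v])/(EG - F^2), Gamma^v_ij = (E*[ij,v] - F*[ij,u])/(EG - F^2)


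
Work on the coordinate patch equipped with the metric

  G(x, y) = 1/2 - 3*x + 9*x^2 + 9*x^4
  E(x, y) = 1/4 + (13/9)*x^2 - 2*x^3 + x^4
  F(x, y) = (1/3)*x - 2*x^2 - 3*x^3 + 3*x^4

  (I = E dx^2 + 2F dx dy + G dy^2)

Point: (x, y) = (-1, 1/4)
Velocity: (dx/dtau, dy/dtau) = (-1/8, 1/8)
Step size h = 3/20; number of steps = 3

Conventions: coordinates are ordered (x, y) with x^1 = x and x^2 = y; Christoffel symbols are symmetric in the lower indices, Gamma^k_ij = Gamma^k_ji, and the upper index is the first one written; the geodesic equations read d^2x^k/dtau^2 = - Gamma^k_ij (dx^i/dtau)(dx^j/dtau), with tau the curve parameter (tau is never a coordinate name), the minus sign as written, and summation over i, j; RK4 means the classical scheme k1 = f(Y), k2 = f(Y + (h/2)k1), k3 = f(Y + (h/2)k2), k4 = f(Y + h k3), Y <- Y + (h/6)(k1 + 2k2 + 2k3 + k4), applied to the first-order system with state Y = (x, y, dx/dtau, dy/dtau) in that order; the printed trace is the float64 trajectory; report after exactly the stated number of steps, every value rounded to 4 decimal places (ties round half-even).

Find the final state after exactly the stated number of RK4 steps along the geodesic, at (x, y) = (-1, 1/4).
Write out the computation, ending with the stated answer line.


f(Y) = (dx/dtau, dy/dtau, -Gamma^x_ij Y'^i Y'^j, -Gamma^y_ij Y'^i Y'^j) with the Gammas evaluated at the stage position; h = 0.150000; intermediate values shown to 6 dp
step 0: x = -1.0000, y = 0.2500, dx/dtau = -0.1250, dy/dtau = 0.1250
step 1:
  k1: at (x, y) = (-1.000000, 0.250000), (dx/dtau, dy/dtau) = (-0.125000, 0.125000); Gamma_xxx = -0.885220, Gamma_xxy = 1.194475, Gamma_xyy = 7.003969, Gamma_yxx = -0.624226, Gamma_yxy = -1.529290, Gamma_yyy = -1.194475; k1 = (-0.125000, 0.125000, -0.058278, -0.019373)
  k2: at (x, y) = (-1.009375, 0.259375), (dx/dtau, dy/dtau) = (-0.129371, 0.123547); Gamma_xxx = -0.866124, Gamma_xxy = 1.216017, Gamma_xyy = 7.006551, Gamma_yxx = -0.627331, Gamma_yxy = -1.531166, Gamma_yyy = -1.216017; k2 = (-0.129371, 0.123547, -0.053579, -0.019886)
  k3: at (x, y) = (-1.009703, 0.259266), (dx/dtau, dy/dtau) = (-0.129018, 0.123509); Gamma_xxx = -0.865459, Gamma_xxy = 1.216769, Gamma_xyy = 7.006657, Gamma_yxx = -0.627439, Gamma_yxy = -1.531233, Gamma_yyy = -1.216769; k3 = (-0.129018, 0.123509, -0.053698, -0.019795)
  k4: at (x, y) = (-1.019353, 0.268526), (dx/dtau, dy/dtau) = (-0.133055, 0.122031); Gamma_xxx = -0.845921, Gamma_xxy = 1.238865, Gamma_xyy = 7.010244, Gamma_yxx = -0.630605, Gamma_yxy = -1.533277, Gamma_yyy = -1.238865; k4 = (-0.133055, 0.122031, -0.049187, -0.020178)
  Y <- Y + (h/6)(k1 + 2k2 + 2k3 + k4): x = -1.0194, y = 0.2685, dx/dtau = -0.1331, dy/dtau = 0.1220
step 2:
  k1: at (x, y) = (-1.019371, 0.268529), (dx/dtau, dy/dtau) = (-0.133050, 0.122027); Gamma_xxx = -0.845884, Gamma_xxy = 1.238906, Gamma_xyy = 7.010252, Gamma_yxx = -0.630611, Gamma_yxy = -1.533281, Gamma_yyy = -1.238906; k1 = (-0.133050, 0.122027, -0.049184, -0.020177)
  k2: at (x, y) = (-1.029350, 0.277681), (dx/dtau, dy/dtau) = (-0.136739, 0.120514); Gamma_xxx = -0.825802, Gamma_xxy = 1.261679, Gamma_xyy = 7.014896, Gamma_yxx = -0.633854, Gamma_yxy = -1.535509, Gamma_yyy = -1.261679; k2 = (-0.136739, 0.120514, -0.044859, -0.020432)
  k3: at (x, y) = (-1.029626, 0.277567), (dx/dtau, dy/dtau) = (-0.136415, 0.120495); Gamma_xxx = -0.825247, Gamma_xxy = 1.262310, Gamma_xyy = 7.015038, Gamma_yxx = -0.633943, Gamma_yxy = -1.535572, Gamma_yyy = -1.262310; k3 = (-0.136415, 0.120495, -0.044996, -0.020357)
  k4: at (x, y) = (-1.039833, 0.286603), (dx/dtau, dy/dtau) = (-0.139800, 0.118974); Gamma_xxx = -0.804838, Gamma_xxy = 1.285525, Gamma_xyy = 7.020770, Gamma_yxx = -0.637229, Gamma_yxy = -1.537970, Gamma_yyy = -1.285525; k4 = (-0.139800, 0.118974, -0.040884, -0.020510)
  Y <- Y + (h/6)(k1 + 2k2 + 2k3 + k4): x = -1.0398, y = 0.2866, dx/dtau = -0.1398, dy/dtau = 0.1190
step 3:
  k1: at (x, y) = (-1.039850, 0.286604), (dx/dtau, dy/dtau) = (-0.139795, 0.118971); Gamma_xxx = -0.804804, Gamma_xxy = 1.285563, Gamma_xyy = 7.020780, Gamma_yxx = -0.637234, Gamma_yxy = -1.537974, Gamma_yyy = -1.285563; k1 = (-0.139795, 0.118971, -0.040883, -0.020508)
  k2: at (x, y) = (-1.050334, 0.295527), (dx/dtau, dy/dtau) = (-0.142861, 0.117432); Gamma_xxx = -0.783974, Gamma_xxy = 1.309333, Gamma_xyy = 7.027650, Gamma_yxx = -0.640578, Gamma_yxy = -1.540555, Gamma_yyy = -1.309333; k2 = (-0.142861, 0.117432, -0.036981, -0.020560)
  k3: at (x, y) = (-1.050564, 0.295411), (dx/dtau, dy/dtau) = (-0.142569, 0.117429); Gamma_xxx = -0.783519, Gamma_xxy = 1.309854, Gamma_xyy = 7.027812, Gamma_yxx = -0.640651, Gamma_yxy = -1.540613, Gamma_yyy = -1.309854; k3 = (-0.142569, 0.117429, -0.037126, -0.020501)
  k4: at (x, y) = (-1.061235, 0.304218), (dx/dtau, dy/dtau) = (-0.145364, 0.115895); Gamma_xxx = -0.762462, Gamma_xxy = 1.333969, Gamma_xyy = 7.035817, Gamma_yxx = -0.644023, Gamma_yxy = -1.543362, Gamma_yyy = -1.333969; k4 = (-0.145364, 0.115895, -0.033445, -0.020476)
  Y <- Y + (h/6)(k1 + 2k2 + 2k3 + k4): x = -1.0613, y = 0.3042, dx/dtau = -0.1454, dy/dtau = 0.1159

Answer: x = -1.0613, y = 0.3042, dx/dtau = -0.1454, dy/dtau = 0.1159


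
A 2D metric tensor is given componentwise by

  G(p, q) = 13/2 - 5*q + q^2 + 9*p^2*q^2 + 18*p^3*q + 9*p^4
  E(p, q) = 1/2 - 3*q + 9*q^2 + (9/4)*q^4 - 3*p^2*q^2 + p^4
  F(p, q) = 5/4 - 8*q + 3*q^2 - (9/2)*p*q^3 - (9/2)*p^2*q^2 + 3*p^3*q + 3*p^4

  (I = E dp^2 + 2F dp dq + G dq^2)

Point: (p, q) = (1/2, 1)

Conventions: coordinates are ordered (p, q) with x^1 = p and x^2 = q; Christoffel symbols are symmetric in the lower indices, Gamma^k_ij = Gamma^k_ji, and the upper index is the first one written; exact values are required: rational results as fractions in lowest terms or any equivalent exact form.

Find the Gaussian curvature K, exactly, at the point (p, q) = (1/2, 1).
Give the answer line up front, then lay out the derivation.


Answer: K = 210872/328329

E = 129/16, F = -105/16, G = 121/16, EG - F^2 = 573/32 at the point
E_p = -5/2, E_q = 45/2, F_p = -21/4, F_q = -85/8, G_p = 27, G_q = 15/4
E_qq = 87/2, F_pq = -81/4, G_pp = 99
Brioschi: K = (det M1 - det M2) / (EG - F^2)^2 with the standard first/second-derivative matrices M1, M2.
M1 = [[-E_qq/2 + F_pq - G_pp/2, E_p/2, F_p - E_q/2], [F_q - G_p/2, E, F], [G_q/2, F, G]] = [[-183/2, -5/4, -33/2], [-193/8, 129/16, -105/16], [15/8, -105/16, 121/16]]; det M1 = -1078771/256
M2 = [[0, E_q/2, G_p/2], [E_q/2, E, F], [G_p/2, F, G]] = [[0, 45/4, 27/2], [45/4, 129/16, -105/16], [27/2, -105/16, 121/16]]; det M2 = -1131489/256
det M1 - det M2 = 26359/128; K = 26359/128 / (573/32)^2 = 210872/328329
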